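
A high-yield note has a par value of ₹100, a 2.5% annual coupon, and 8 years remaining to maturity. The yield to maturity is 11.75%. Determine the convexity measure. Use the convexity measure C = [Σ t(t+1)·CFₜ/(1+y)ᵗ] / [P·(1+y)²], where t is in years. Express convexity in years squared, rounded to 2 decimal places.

With y = 0.1175:
  t   CF        PV=CF/(1+0.1175)^t    t·PV        t(t+1)·PV
  1         2.50         2.2371         2.2371           4.4743
  2         2.50         2.0019         4.0038          12.0115
  3         2.50         1.7914         5.3743          21.4970
  4         2.50         1.6031         6.4122          32.0612
  5         2.50         1.4345         7.1725          43.0352
  6         2.50         1.2837         7.7020          53.9143
  7         2.50         1.1487         8.0409          64.3273
  8       102.50        42.1448       337.1581       3,034.4229
  Σ                     53.6452       378.1010       3,265.7437
P = 53.6452.
Convexity = Σ t(t+1)·PV / [P·(1+y)²] = 3,265.7437 / (53.6452 × 1.248806) = 48.74795.

48.75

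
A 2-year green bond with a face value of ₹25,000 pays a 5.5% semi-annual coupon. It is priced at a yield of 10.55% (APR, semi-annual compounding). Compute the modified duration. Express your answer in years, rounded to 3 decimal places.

1.821 years

Periodic yield y = 0.05275. First find Macaulay duration:
  t   CF        PV=CF/(1+0.05275)^t    t·PV
  1       687.50       653.0515       653.0515
  2       687.50       620.3292     1,240.6583
  3       687.50       589.2464     1,767.7393
  4    25,687.50    20,913.2168    83,652.8670
  Σ                 22,775.8439    87,314.3162
P = 22,775.8439; Macaulay duration = 87,314.3162 / 22,775.8439 = 3.83364 half-year periods = 1.91682 years.
Modified duration = D_Mac / (1 + y) = 1.91682 / 1.05275 = 1.82077 years.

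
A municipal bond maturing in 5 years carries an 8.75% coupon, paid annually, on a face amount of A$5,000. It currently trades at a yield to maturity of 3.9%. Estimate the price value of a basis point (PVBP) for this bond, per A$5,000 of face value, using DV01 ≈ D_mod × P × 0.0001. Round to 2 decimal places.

A$2.54

Periodic yield y = 0.039.
  t   CF        PV=CF/(1+0.039)^t    t·PV
  1       437.50       421.0780       421.0780
  2       437.50       405.2723       810.5447
  3       437.50       390.0600     1,170.1800
  4       437.50       375.4187     1,501.6747
  5     5,437.50     4,490.7774    22,453.8872
  Σ                  6,082.6064    26,357.3645
P = 6,082.6064; D_Mac = 4.33324 yrs; D_mod = 4.17058 yrs.
DV01 ≈ 4.17058 × 6,082.6064 × 0.0001 = 2.536801.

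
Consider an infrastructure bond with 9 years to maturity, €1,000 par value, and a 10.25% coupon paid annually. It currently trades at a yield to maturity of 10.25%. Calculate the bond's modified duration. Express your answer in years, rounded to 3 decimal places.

Periodic yield y = 0.1025. First find Macaulay duration:
  t   CF        PV=CF/(1+0.1025)^t    t·PV
  1       102.50        92.9705        92.9705
  2       102.50        84.3270       168.6540
  3       102.50        76.4871       229.4612
  4       102.50        69.3760       277.5041
  5       102.50        62.9261       314.6305
  6       102.50        57.0758       342.4550
  7       102.50        51.7695       362.3863
  8       102.50        46.9564       375.6514
  9     1,102.50       458.1115     4,123.0037
  Σ                  1,000.0000     6,286.7169
P = 1,000.0000; Macaulay duration = 6,286.7169 / 1,000.0000 = 6.28672 years.
Modified duration = D_Mac / (1 + y) = 6.28672 / 1.1025 = 5.70224 years.

5.702 years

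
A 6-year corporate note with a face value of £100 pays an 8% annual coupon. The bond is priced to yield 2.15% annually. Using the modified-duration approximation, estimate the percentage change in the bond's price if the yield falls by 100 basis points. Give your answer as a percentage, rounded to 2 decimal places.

+5.03%

Periodic yield y = 0.0215. Modified duration first:
  t   CF        PV=CF/(1+0.0215)^t    t·PV
  1         8.00         7.8316         7.8316
  2         8.00         7.6668        15.3336
  3         8.00         7.5054        22.5163
  4         8.00         7.3474        29.3898
  5         8.00         7.1928        35.9640
  6       108.00        95.0591       570.3544
  Σ                    132.6031       681.3896
P = 132.6031; D_Mac = 5.13856 yrs; D_mod = 5.13856/(1+0.0215) = 5.03041 yrs.
ΔP/P ≈ -D_mod · Δy = -5.03041 × (-0.01) = +0.050304 = +5.0304%.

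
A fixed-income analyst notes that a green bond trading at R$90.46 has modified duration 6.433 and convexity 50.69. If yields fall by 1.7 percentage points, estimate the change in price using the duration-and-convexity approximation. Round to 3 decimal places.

Duration effect: -D_mod·Δy = -6.433 × (-0.017) = +0.109361
Convexity effect: ½·C·(Δy)² = 0.5 × 50.69 × (-0.017)² = +0.007324705
ΔP/P ≈ +0.109361 + 0.007324705 = +0.116685705
ΔP ≈ 90.46 × (+0.116685705) = +10.5553888743.

+R$10.555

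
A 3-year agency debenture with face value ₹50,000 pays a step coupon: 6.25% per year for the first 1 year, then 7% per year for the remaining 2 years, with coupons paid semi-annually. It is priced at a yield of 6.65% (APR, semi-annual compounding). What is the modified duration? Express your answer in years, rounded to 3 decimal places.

Periodic yield y = 0.03325. First find Macaulay duration:
  t   CF        PV=CF/(1+0.03325)^t    t·PV
  1     1,562.50     1,512.2187     1,512.2187
  2     1,562.50     1,463.5555     2,927.1110
  3     1,750.00     1,586.4333     4,759.2998
  4     1,750.00     1,535.3818     6,141.5273
  5     1,750.00     1,485.9732     7,429.8660
  6    51,750.00    42,528.2851   255,169.7104
  Σ                 50,111.8476   277,939.7333
P = 50,111.8476; Macaulay duration = 277,939.7333 / 50,111.8476 = 5.54639 half-year periods = 2.77319 years.
Modified duration = D_Mac / (1 + y) = 2.77319 / 1.03325 = 2.68395 years.

2.684 years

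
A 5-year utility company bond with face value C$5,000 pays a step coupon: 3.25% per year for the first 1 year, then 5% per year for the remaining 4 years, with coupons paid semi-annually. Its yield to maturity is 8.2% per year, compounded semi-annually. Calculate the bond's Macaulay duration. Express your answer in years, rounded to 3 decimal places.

Periodic yield y = 0.041. Discount each cash flow and weight by its period:
  t   CF        PV=CF/(1+0.041)^t    t·PV
  1        81.25        78.0500        78.0500
  2        81.25        74.9759       149.9519
  3       125.00       110.8046       332.4138
  4       125.00       106.4405       425.7622
  5       125.00       102.2484       511.2418
  6       125.00        98.2213       589.3277
  7       125.00        94.3528       660.4698
  8       125.00        90.6367       725.0938
  9       125.00        87.0670       783.6028
  10    5,125.00     3,429.1507    34,291.5073
  Σ                  4,271.9479    38,547.4209
Price P = Σ PV = 4,271.9479.
Macaulay duration = Σ(t·PV) / P = 38,547.4209 / 4,271.9479 = 9.02338 half-year periods.
In years: 9.02338 / 2 = 4.51169 years.

4.512 years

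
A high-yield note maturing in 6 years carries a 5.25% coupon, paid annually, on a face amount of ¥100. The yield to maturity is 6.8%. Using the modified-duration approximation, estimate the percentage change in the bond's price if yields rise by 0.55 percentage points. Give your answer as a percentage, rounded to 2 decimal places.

Periodic yield y = 0.068. Modified duration first:
  t   CF        PV=CF/(1+0.068)^t    t·PV
  1         5.25         4.9157         4.9157
  2         5.25         4.6027         9.2055
  3         5.25         4.3097        12.9291
  4         5.25         4.0353        16.1411
  5         5.25         3.7784        18.8918
  6       105.25        70.9242       425.5453
  Σ                     92.5660       487.6285
P = 92.5660; D_Mac = 5.26790 yrs; D_mod = 5.26790/(1+0.068) = 4.93249 yrs.
ΔP/P ≈ -D_mod · Δy = -4.93249 × (+0.0055) = -0.027129 = -2.7129%.

-2.71%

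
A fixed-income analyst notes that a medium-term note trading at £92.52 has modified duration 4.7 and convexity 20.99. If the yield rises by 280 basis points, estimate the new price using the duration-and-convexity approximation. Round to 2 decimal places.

Duration effect: -D_mod·Δy = -4.7 × (+0.028) = -0.131600
Convexity effect: ½·C·(Δy)² = 0.5 × 20.99 × (0.028)² = +0.00822808
ΔP/P ≈ -0.131600 + 0.00822808 = -0.12337192
New price ≈ 92.52 × (1 - 0.12337192) = 81.1056299616.

£81.11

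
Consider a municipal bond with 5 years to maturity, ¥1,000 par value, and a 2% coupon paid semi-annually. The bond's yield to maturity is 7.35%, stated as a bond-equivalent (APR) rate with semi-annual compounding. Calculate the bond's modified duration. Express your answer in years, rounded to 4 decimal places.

Periodic yield y = 0.03675. First find Macaulay duration:
  t   CF        PV=CF/(1+0.03675)^t    t·PV
  1        10.00         9.6455         9.6455
  2        10.00         9.3036        18.6072
  3        10.00         8.9738        26.9215
  4        10.00         8.6557        34.6229
  5        10.00         8.3489        41.7446
  6        10.00         8.0530        48.3178
  7        10.00         7.7675        54.3726
  8        10.00         7.4922        59.9374
  9        10.00         7.2266        65.0393
  10    1,010.00       704.0134     7,040.1341
  Σ                    779.4803     7,399.3429
P = 779.4803; Macaulay duration = 7,399.3429 / 779.4803 = 9.49266 half-year periods = 4.74633 years.
Modified duration = D_Mac / (1 + y) = 4.74633 / 1.03675 = 4.57809 years.

4.5781 years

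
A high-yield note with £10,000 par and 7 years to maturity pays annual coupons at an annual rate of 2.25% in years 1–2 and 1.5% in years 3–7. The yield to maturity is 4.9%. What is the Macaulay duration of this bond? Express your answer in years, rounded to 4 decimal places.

Periodic yield y = 0.049. Discount each cash flow and weight by its year:
  t   CF        PV=CF/(1+0.049)^t    t·PV
  1       225.00       214.4900       214.4900
  2       225.00       204.4709       408.9418
  3       150.00       129.9466       389.8397
  4       150.00       123.8766       495.5064
  5       150.00       118.0902       590.4509
  6       150.00       112.5741       675.4444
  7    10,150.00     7,261.6887    50,831.8206
  Σ                  8,165.1370    53,606.4939
Price P = Σ PV = 8,165.1370.
Macaulay duration = Σ(t·PV) / P = 53,606.4939 / 8,165.1370 = 6.56529 years.

6.5653 years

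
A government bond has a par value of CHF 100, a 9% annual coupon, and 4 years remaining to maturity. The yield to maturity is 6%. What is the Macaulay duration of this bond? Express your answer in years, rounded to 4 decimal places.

Periodic yield y = 0.06. Discount each cash flow and weight by its year:
  t   CF        PV=CF/(1+0.06)^t    t·PV
  1         9.00         8.4906         8.4906
  2         9.00         8.0100        16.0199
  3         9.00         7.5566        22.6697
  4       109.00        86.3382       345.3528
  Σ                    110.3953       392.5331
Price P = Σ PV = 110.3953.
Macaulay duration = Σ(t·PV) / P = 392.5331 / 110.3953 = 3.55570 years.

3.5557 years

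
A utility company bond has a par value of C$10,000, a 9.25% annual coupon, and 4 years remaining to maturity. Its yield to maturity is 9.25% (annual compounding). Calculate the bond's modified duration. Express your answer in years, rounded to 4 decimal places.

3.2220 years

Periodic yield y = 0.0925. First find Macaulay duration:
  t   CF        PV=CF/(1+0.0925)^t    t·PV
  1       925.00       846.6819       846.6819
  2       925.00       774.9949     1,549.9898
  3       925.00       709.3775     2,128.1324
  4    10,925.00     7,668.9457    30,675.7828
  Σ                 10,000.0000    35,200.5870
P = 10,000.0000; Macaulay duration = 35,200.5870 / 10,000.0000 = 3.52006 years.
Modified duration = D_Mac / (1 + y) = 3.52006 / 1.0925 = 3.22202 years.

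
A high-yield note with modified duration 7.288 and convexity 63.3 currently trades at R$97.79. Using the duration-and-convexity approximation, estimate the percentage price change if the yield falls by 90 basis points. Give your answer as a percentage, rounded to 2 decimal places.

Duration effect: -D_mod·Δy = -7.288 × (-0.009) = +0.065592
Convexity effect: ½·C·(Δy)² = 0.5 × 63.3 × (-0.009)² = +0.00256365
ΔP/P ≈ +0.065592 + 0.00256365 = +0.06815565
= +6.815565%.

+6.82%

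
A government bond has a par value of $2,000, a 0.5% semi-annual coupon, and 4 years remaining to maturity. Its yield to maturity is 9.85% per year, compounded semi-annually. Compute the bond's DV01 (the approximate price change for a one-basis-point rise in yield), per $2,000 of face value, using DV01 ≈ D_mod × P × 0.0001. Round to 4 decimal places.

Periodic yield y = 0.04925.
  t   CF        PV=CF/(1+0.04925)^t    t·PV
  1         5.00         4.7653         4.7653
  2         5.00         4.5416         9.0833
  3         5.00         4.3285        12.9854
  4         5.00         4.1253        16.5011
  5         5.00         3.9317        19.6583
  6         5.00         3.7471        22.4826
  7         5.00         3.5712        24.9986
  8     2,005.00     1,364.8426    10,918.7404
  Σ                  1,393.8532    11,029.2150
P = 1,393.8532; D_Mac = 7.91275 half-year periods = 3.95638 yrs; D_mod = 3.77067 yrs.
DV01 ≈ 3.77067 × 1,393.8532 × 0.0001 = 0.525576.

$0.5256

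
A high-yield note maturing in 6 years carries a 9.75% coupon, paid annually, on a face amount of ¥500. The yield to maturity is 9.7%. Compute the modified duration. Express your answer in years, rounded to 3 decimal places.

Periodic yield y = 0.097. First find Macaulay duration:
  t   CF        PV=CF/(1+0.097)^t    t·PV
  1        48.75        44.4394        44.4394
  2        48.75        40.5099        81.0198
  3        48.75        36.9279       110.7837
  4        48.75        33.6626       134.6505
  5        48.75        30.6861       153.4304
  6       548.75       314.8725     1,889.2352
  Σ                    501.0985     2,413.5591
P = 501.0985; Macaulay duration = 2,413.5591 / 501.0985 = 4.81654 years.
Modified duration = D_Mac / (1 + y) = 4.81654 / 1.097 = 4.39064 years.

4.391 years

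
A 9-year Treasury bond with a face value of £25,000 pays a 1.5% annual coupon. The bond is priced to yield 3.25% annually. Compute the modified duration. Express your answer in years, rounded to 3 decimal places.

8.172 years

Periodic yield y = 0.0325. First find Macaulay duration:
  t   CF        PV=CF/(1+0.0325)^t    t·PV
  1       375.00       363.1961       363.1961
  2       375.00       351.7638       703.5276
  3       375.00       340.6913     1,022.0740
  4       375.00       329.9674     1,319.8696
  5       375.00       319.5810     1,597.9051
  6       375.00       309.5216     1,857.1294
  7       375.00       299.7788     2,098.4513
  8       375.00       290.3426     2,322.7409
  9    25,375.00    19,028.1036   171,252.9327
  Σ                 21,632.9462   182,537.8266
P = 21,632.9462; Macaulay duration = 182,537.8266 / 21,632.9462 = 8.43795 years.
Modified duration = D_Mac / (1 + y) = 8.43795 / 1.0325 = 8.17235 years.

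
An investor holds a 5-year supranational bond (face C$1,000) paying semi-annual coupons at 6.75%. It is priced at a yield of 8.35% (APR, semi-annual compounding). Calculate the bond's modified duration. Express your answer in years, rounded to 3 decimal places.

Periodic yield y = 0.04175. First find Macaulay duration:
  t   CF        PV=CF/(1+0.04175)^t    t·PV
  1        33.75        32.3974        32.3974
  2        33.75        31.0990        62.1980
  3        33.75        29.8527        89.5580
  4        33.75        28.6563       114.6251
  5        33.75        27.5078       137.5391
  6        33.75        26.4054       158.4324
  7        33.75        25.3472       177.4301
  8        33.75        24.3313       194.6506
  9        33.75        23.3562       210.2058
  10    1,033.75       686.7212     6,867.2116
  Σ                    935.6744     8,044.2482
P = 935.6744; Macaulay duration = 8,044.2482 / 935.6744 = 8.59727 half-year periods = 4.29864 years.
Modified duration = D_Mac / (1 + y) = 4.29864 / 1.04175 = 4.12636 years.

4.126 years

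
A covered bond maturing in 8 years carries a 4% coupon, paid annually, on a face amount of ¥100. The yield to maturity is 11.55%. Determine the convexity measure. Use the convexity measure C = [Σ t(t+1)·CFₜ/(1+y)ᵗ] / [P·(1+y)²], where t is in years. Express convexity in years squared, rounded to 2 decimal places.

With y = 0.1155:
  t   CF        PV=CF/(1+0.1155)^t    t·PV        t(t+1)·PV
  1         4.00         3.5858         3.5858           7.1717
  2         4.00         3.2146         6.4291          19.2873
  3         4.00         2.8817         8.6451          34.5806
  4         4.00         2.5833        10.3334          51.6668
  5         4.00         2.3159        11.5793          69.4758
  6         4.00         2.0761        12.4564          87.1951
  7         4.00         1.8611        13.0278         104.2224
  8       104.00        43.3787       347.0298       3,123.2679
  Σ                     61.8972       413.0868       3,496.8675
P = 61.8972.
Convexity = Σ t(t+1)·PV / [P·(1+y)²] = 3,496.8675 / (61.8972 × 1.244340) = 45.40137.

45.40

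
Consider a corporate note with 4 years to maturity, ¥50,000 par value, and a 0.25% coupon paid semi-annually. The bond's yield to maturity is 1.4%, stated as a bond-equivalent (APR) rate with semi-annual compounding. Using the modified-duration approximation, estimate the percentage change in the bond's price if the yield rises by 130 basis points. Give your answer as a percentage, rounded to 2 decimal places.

Periodic yield y = 0.007. Modified duration first:
  t   CF        PV=CF/(1+0.007)^t    t·PV
  1        62.50        62.0655        62.0655
  2        62.50        61.6341       123.2682
  3        62.50        61.2057       183.6170
  4        62.50        60.7802       243.1208
  5        62.50        60.3577       301.7885
  6        62.50        59.9381       359.6288
  7        62.50        59.5215       416.6504
  8    50,062.50    47,345.2887   378,762.3095
  Σ                 47,770.7915   380,452.4487
P = 47,770.7915; D_Mac = 7.96412 half-year periods = 3.98206 yrs; D_mod = 3.98206/(1+0.007) = 3.95438 yrs.
ΔP/P ≈ -D_mod · Δy = -3.95438 × (+0.013) = -0.051407 = -5.1407%.

-5.14%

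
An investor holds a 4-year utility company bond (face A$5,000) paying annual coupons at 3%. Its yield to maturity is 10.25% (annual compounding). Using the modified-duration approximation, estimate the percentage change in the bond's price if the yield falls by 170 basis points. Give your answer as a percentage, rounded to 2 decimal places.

Periodic yield y = 0.1025. Modified duration first:
  t   CF        PV=CF/(1+0.1025)^t    t·PV
  1       150.00       136.0544       136.0544
  2       150.00       123.4054       246.8107
  3       150.00       111.9323       335.7969
  4     5,150.00     3,485.7227    13,942.8909
  Σ                  3,857.1148    14,661.5530
P = 3,857.1148; D_Mac = 3.80117 yrs; D_mod = 3.80117/(1+0.1025) = 3.44777 yrs.
ΔP/P ≈ -D_mod · Δy = -3.44777 × (-0.017) = +0.058612 = +5.8612%.

+5.86%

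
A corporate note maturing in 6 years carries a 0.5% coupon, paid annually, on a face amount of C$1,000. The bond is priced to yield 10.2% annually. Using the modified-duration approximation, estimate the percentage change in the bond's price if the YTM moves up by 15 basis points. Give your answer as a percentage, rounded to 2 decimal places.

-0.80%

Periodic yield y = 0.102. Modified duration first:
  t   CF        PV=CF/(1+0.102)^t    t·PV
  1         5.00         4.5372         4.5372
  2         5.00         4.1172         8.2345
  3         5.00         3.7362        11.2085
  4         5.00         3.3903        13.5614
  5         5.00         3.0765        15.3827
  6     1,005.00       561.1468     3,366.8808
  Σ                    580.0043     3,419.8051
P = 580.0043; D_Mac = 5.89617 yrs; D_mod = 5.89617/(1+0.102) = 5.35043 yrs.
ΔP/P ≈ -D_mod · Δy = -5.35043 × (+0.0015) = -0.008026 = -0.8026%.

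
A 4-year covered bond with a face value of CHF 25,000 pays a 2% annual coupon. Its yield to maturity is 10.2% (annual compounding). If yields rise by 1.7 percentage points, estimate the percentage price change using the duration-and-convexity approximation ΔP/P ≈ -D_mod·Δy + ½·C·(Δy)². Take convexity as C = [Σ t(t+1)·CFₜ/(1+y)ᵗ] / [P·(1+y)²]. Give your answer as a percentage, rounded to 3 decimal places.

-5.731%

With y = 0.102:
  t   CF        PV=CF/(1+0.102)^t    t·PV        t(t+1)·PV
  1       500.00       453.7205       453.7205         907.4410
  2       500.00       411.7246       823.4492       2,470.3476
  3       500.00       373.6158     1,120.8474       4,483.3895
  4    25,500.00    17,290.7488    69,162.9954     345,814.9768
  Σ                 18,529.8097    71,561.0124     353,676.1548
P = 18,529.8097; D_Mac = 3.86194 yrs; D_mod = 3.50448 yrs; C = 15.71707.
Duration effect: -3.50448 × (+0.017) = -0.059576
Convexity effect: 0.5 × 15.71707 × (0.017)² = +0.0022711
ΔP/P ≈ -0.059576 + 0.0022711 = -0.057305 = -5.7305%.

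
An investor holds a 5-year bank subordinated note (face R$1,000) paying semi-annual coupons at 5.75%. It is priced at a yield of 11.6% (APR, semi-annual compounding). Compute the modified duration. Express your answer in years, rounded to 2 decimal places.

Periodic yield y = 0.058. First find Macaulay duration:
  t   CF        PV=CF/(1+0.058)^t    t·PV
  1        28.75        27.1739        27.1739
  2        28.75        25.6842        51.3685
  3        28.75        24.2762        72.8286
  4        28.75        22.9454        91.7815
  5        28.75        21.6875       108.4375
  6        28.75        20.4986       122.9915
  7        28.75        19.3748       135.6239
  8        28.75        18.3127       146.5016
  9        28.75        17.3088       155.7792
  10    1,028.75       585.4006     5,854.0061
  Σ                    782.6628     6,766.4923
P = 782.6628; Macaulay duration = 6,766.4923 / 782.6628 = 8.64548 half-year periods = 4.32274 years.
Modified duration = D_Mac / (1 + y) = 4.32274 / 1.058 = 4.08576 years.

4.09 years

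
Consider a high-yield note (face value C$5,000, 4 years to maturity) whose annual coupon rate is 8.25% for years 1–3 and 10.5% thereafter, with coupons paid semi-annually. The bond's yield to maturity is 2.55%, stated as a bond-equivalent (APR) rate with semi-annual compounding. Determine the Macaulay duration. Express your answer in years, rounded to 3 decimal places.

Periodic yield y = 0.01275. Discount each cash flow and weight by its period:
  t   CF        PV=CF/(1+0.01275)^t    t·PV
  1       206.25       203.6534       203.6534
  2       206.25       201.0895       402.1791
  3       206.25       198.5579       595.6737
  4       206.25       196.0582       784.2327
  5       206.25       193.5899       967.9495
  6       206.25       191.1527     1,146.9162
  7       262.50       240.2224     1,681.5570
  8     5,262.50     4,755.2581    38,042.0648
  Σ                  6,179.5822    43,824.2264
Price P = Σ PV = 6,179.5822.
Macaulay duration = Σ(t·PV) / P = 43,824.2264 / 6,179.5822 = 7.09178 half-year periods.
In years: 7.09178 / 2 = 3.54589 years.

3.546 years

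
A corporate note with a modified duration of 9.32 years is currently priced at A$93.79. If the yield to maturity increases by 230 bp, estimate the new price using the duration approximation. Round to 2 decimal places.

Duration approximation: ΔP/P ≈ -D_mod · Δy = -9.32 × (+0.023) = -0.214360.
New price ≈ 93.79 × (1 - 0.214360) = 73.6851756.

A$73.69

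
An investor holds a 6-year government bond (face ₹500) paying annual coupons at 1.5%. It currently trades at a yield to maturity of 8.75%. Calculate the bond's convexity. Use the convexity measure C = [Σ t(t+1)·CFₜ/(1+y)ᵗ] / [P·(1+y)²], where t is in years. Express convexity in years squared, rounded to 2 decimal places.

33.36

With y = 0.0875:
  t   CF        PV=CF/(1+0.0875)^t    t·PV        t(t+1)·PV
  1         7.50         6.8966         6.8966          13.7931
  2         7.50         6.3417        12.6833          38.0499
  3         7.50         5.8314        17.4942          69.9769
  4         7.50         5.3622        21.4489         107.2443
  5         7.50         4.9308        24.6539         147.9232
  6       507.50       306.8036     1,840.8216      12,885.7512
  Σ                    336.1662     1,923.9984      13,262.7387
P = 336.1662.
Convexity = Σ t(t+1)·PV / [P·(1+y)²] = 13,262.7387 / (336.1662 × 1.182656) = 33.35958.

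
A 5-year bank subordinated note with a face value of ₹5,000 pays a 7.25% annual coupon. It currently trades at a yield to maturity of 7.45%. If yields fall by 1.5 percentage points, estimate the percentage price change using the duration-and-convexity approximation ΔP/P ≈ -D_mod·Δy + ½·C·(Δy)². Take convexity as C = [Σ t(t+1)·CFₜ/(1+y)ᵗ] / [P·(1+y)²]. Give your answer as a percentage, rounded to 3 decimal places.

With y = 0.0745:
  t   CF        PV=CF/(1+0.0745)^t    t·PV        t(t+1)·PV
  1       362.50       337.3662       337.3662         674.7324
  2       362.50       313.9751       627.9501       1,883.8504
  3       362.50       292.2057       876.6172       3,506.4689
  4       362.50       271.9458     1,087.7831       5,438.9157
  5     5,362.50     3,743.9945    18,719.9727     112,319.8360
  Σ                  4,959.4874    21,649.6894     123,823.8036
P = 4,959.4874; D_Mac = 4.36531 yrs; D_mod = 4.06264 yrs; C = 21.62492.
Duration effect: -4.06264 × (-0.015) = +0.060940
Convexity effect: 0.5 × 21.62492 × (-0.015)² = +0.0024328
ΔP/P ≈ +0.060940 + 0.0024328 = +0.063372 = +6.3372%.

+6.337%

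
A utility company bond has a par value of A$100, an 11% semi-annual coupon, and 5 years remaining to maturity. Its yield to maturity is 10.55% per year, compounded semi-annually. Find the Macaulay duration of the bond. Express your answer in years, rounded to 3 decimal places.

Periodic yield y = 0.05275. Discount each cash flow and weight by its period:
  t   CF        PV=CF/(1+0.05275)^t    t·PV
  1         5.50         5.2244         5.2244
  2         5.50         4.9626         9.9253
  3         5.50         4.7140        14.1419
  4         5.50         4.4778        17.9111
  5         5.50         4.2534        21.2670
  6         5.50         4.0403        24.2417
  7         5.50         3.8378        26.8648
  8         5.50         3.6455        29.1642
  9         5.50         3.4629        31.1658
  10      105.50        63.0957       630.9573
  Σ                    101.7144       810.8635
Price P = Σ PV = 101.7144.
Macaulay duration = Σ(t·PV) / P = 810.8635 / 101.7144 = 7.97196 half-year periods.
In years: 7.97196 / 2 = 3.98598 years.

3.986 years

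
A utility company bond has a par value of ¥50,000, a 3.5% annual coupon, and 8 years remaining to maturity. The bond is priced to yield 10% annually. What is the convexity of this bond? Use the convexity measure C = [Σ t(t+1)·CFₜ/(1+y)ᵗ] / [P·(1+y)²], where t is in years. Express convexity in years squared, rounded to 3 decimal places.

48.434

With y = 0.1:
  t   CF        PV=CF/(1+0.1)^t    t·PV        t(t+1)·PV
  1     1,750.00     1,590.9091     1,590.9091       3,181.8182
  2     1,750.00     1,446.2810     2,892.5620       8,677.6860
  3     1,750.00     1,314.8009     3,944.4027      15,777.6108
  4     1,750.00     1,195.2735     4,781.0942      23,905.4709
  5     1,750.00     1,086.6123     5,433.0616      32,598.3695
  6     1,750.00       987.8294     5,926.9763      41,488.8339
  7     1,750.00       898.0267     6,286.1869      50,289.4956
  8    51,750.00    24,141.7569   193,134.0554   1,738,206.4987
  Σ                 32,661.4899   223,989.2482   1,914,125.7835
P = 32,661.4899.
Convexity = Σ t(t+1)·PV / [P·(1+y)²] = 1,914,125.7835 / (32,661.4899 × 1.210000) = 48.43386.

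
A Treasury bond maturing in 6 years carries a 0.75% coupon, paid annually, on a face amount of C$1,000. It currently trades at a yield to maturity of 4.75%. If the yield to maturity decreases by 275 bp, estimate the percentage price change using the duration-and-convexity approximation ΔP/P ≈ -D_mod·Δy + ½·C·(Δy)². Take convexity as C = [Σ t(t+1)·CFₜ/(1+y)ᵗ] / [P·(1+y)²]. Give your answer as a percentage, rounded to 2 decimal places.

+16.82%

With y = 0.0475:
  t   CF        PV=CF/(1+0.0475)^t    t·PV        t(t+1)·PV
  1         7.50         7.1599         7.1599          14.3198
  2         7.50         6.8352        13.6705          41.0114
  3         7.50         6.5253        19.5758          78.3034
  4         7.50         6.2294        24.9175         124.5877
  5         7.50         5.9469        29.7345         178.4072
  6     1,007.50       762.6423     4,575.8535      32,030.9748
  Σ                    795.3390     4,670.9118      32,467.6042
P = 795.3390; D_Mac = 5.87286 yrs; D_mod = 5.60655 yrs; C = 37.20402.
Duration effect: -5.60655 × (-0.0275) = +0.154180
Convexity effect: 0.5 × 37.20402 × (-0.0275)² = +0.0140678
ΔP/P ≈ +0.154180 + 0.0140678 = +0.168248 = +16.8248%.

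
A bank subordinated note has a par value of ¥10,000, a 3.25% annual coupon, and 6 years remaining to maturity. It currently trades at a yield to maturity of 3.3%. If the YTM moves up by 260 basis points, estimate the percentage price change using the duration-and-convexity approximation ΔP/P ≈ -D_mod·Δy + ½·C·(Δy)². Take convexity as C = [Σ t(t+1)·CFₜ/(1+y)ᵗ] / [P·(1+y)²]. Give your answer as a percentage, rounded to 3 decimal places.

With y = 0.033:
  t   CF        PV=CF/(1+0.033)^t    t·PV        t(t+1)·PV
  1       325.00       314.6176       314.6176         629.2352
  2       325.00       304.5669       609.1338       1,827.4015
  3       325.00       294.8373       884.5118       3,538.0474
  4       325.00       285.4185     1,141.6739       5,708.3694
  5       325.00       276.3006     1,381.5028       8,289.0166
  6    10,325.00     8,497.4405    50,984.6429     356,892.5001
  Σ                  9,973.1813    55,316.0828     376,884.5702
P = 9,973.1813; D_Mac = 5.54648 yrs; D_mod = 5.36930 yrs; C = 35.41392.
Duration effect: -5.36930 × (+0.026) = -0.139602
Convexity effect: 0.5 × 35.41392 × (0.026)² = +0.0119699
ΔP/P ≈ -0.139602 + 0.0119699 = -0.127632 = -12.7632%.

-12.763%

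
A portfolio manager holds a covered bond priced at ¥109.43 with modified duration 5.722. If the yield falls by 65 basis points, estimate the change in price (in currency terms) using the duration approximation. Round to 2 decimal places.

+¥4.07

Duration approximation: ΔP/P ≈ -D_mod · Δy = -5.722 × (-0.0065) = +0.037193.
ΔP ≈ 109.43 × (+0.037193) = +4.07002999.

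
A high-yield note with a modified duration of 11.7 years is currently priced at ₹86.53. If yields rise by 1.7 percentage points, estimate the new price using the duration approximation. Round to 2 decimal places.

Duration approximation: ΔP/P ≈ -D_mod · Δy = -11.7 × (+0.017) = -0.198900.
New price ≈ 86.53 × (1 - 0.198900) = 69.319183.

₹69.32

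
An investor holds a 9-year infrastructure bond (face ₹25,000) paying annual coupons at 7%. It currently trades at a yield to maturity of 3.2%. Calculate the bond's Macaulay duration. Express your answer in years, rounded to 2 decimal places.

7.24 years

Periodic yield y = 0.032. Discount each cash flow and weight by its year:
  t   CF        PV=CF/(1+0.032)^t    t·PV
  1     1,750.00     1,695.7364     1,695.7364
  2     1,750.00     1,643.1555     3,286.3109
  3     1,750.00     1,592.2049     4,776.6147
  4     1,750.00     1,542.8342     6,171.3368
  5     1,750.00     1,494.9944     7,474.9719
  6     1,750.00     1,448.6380     8,691.8278
  7     1,750.00     1,403.7190     9,826.0328
  8     1,750.00     1,360.1928    10,881.5424
  9    26,750.00    20,146.8202   181,321.3819
  Σ                 32,328.2953   234,125.7556
Price P = Σ PV = 32,328.2953.
Macaulay duration = Σ(t·PV) / P = 234,125.7556 / 32,328.2953 = 7.24213 years.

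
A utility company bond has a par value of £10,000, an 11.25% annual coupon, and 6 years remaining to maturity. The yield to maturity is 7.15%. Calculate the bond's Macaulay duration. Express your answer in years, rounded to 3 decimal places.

Periodic yield y = 0.0715. Discount each cash flow and weight by its year:
  t   CF        PV=CF/(1+0.0715)^t    t·PV
  1     1,125.00     1,049.9300     1,049.9300
  2     1,125.00       979.8693     1,959.7387
  3     1,125.00       914.4838     2,743.4513
  4     1,125.00       853.4613     3,413.8451
  5     1,125.00       796.5108     3,982.5538
  6    11,125.00     7,351.0092    44,106.0553
  Σ                 11,945.2644    57,255.5742
Price P = Σ PV = 11,945.2644.
Macaulay duration = Σ(t·PV) / P = 57,255.5742 / 11,945.2644 = 4.79316 years.

4.793 years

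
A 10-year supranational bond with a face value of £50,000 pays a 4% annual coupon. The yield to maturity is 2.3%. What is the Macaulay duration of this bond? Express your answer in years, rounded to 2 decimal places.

8.56 years

Periodic yield y = 0.023. Discount each cash flow and weight by its year:
  t   CF        PV=CF/(1+0.023)^t    t·PV
  1     2,000.00     1,955.0342     1,955.0342
  2     2,000.00     1,911.0794     3,822.1588
  3     2,000.00     1,868.1128     5,604.3384
  4     2,000.00     1,826.1122     7,304.4488
  5     2,000.00     1,785.0559     8,925.2796
  6     2,000.00     1,744.9227    10,469.5362
  7     2,000.00     1,705.6918    11,939.8425
  8     2,000.00     1,667.3429    13,338.7432
  9     2,000.00     1,629.8562    14,668.7059
  10   52,000.00    41,423.5206   414,235.2056
  Σ                 57,516.7287   492,263.2933
Price P = Σ PV = 57,516.7287.
Macaulay duration = Σ(t·PV) / P = 492,263.2933 / 57,516.7287 = 8.55861 years.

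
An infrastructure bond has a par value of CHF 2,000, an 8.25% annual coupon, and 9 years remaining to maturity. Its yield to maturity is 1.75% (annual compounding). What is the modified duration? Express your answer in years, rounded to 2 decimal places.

Periodic yield y = 0.0175. First find Macaulay duration:
  t   CF        PV=CF/(1+0.0175)^t    t·PV
  1       165.00       162.1622       162.1622
  2       165.00       159.3731       318.7463
  3       165.00       156.6321       469.8962
  4       165.00       153.9382       615.7526
  5       165.00       151.2906       756.4528
  6       165.00       148.6885       892.1311
  7       165.00       146.1312     1,022.9186
  8       165.00       143.6179     1,148.9433
  9     2,165.00     1,852.0305    16,668.2747
  Σ                  3,073.8643    22,055.2777
P = 3,073.8643; Macaulay duration = 22,055.2777 / 3,073.8643 = 7.17510 years.
Modified duration = D_Mac / (1 + y) = 7.17510 / 1.0175 = 7.05169 years.

7.05 years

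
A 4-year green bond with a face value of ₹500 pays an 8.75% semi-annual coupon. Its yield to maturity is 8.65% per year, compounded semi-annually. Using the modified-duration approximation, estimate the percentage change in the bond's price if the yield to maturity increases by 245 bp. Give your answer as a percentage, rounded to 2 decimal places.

Periodic yield y = 0.04325. Modified duration first:
  t   CF        PV=CF/(1+0.04325)^t    t·PV
  1       21.875        20.9681        20.9681
  2       21.875        20.0989        40.1977
  3       21.875        19.2656        57.7968
  4       21.875        18.4669        73.8677
  5       21.875        17.7013        88.5067
  6       21.875        16.9675       101.8050
  7       21.875        16.2641       113.8485
  8      521.875       371.9284     2,975.4272
  Σ                    501.6608     3,472.4178
P = 501.6608; D_Mac = 6.92184 half-year periods = 3.46092 yrs; D_mod = 3.46092/(1+0.04325) = 3.31744 yrs.
ΔP/P ≈ -D_mod · Δy = -3.31744 × (+0.0245) = -0.081277 = -8.1277%.

-8.13%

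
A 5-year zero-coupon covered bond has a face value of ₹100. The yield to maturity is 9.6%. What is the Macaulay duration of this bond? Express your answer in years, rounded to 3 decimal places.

A zero-coupon bond has a single cash flow at maturity, so its Macaulay duration equals its maturity: 5 years.

5.000 years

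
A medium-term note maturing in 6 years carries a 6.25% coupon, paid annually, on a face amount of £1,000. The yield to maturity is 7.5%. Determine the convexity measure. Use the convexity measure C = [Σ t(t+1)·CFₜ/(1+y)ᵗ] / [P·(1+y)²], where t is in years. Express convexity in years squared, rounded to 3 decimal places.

29.602

With y = 0.075:
  t   CF        PV=CF/(1+0.075)^t    t·PV        t(t+1)·PV
  1        62.50        58.1395        58.1395         116.2791
  2        62.50        54.0833       108.1666         324.4997
  3        62.50        50.3100       150.9301         603.7204
  4        62.50        46.8000       187.2001         936.0007
  5        62.50        43.5349       217.6746       1,306.0474
  6     1,062.50       688.4591     4,130.7547      28,915.2828
  Σ                    941.3269     4,852.8656      32,201.8301
P = 941.3269.
Convexity = Σ t(t+1)·PV / [P·(1+y)²] = 32,201.8301 / (941.3269 × 1.155625) = 29.60214.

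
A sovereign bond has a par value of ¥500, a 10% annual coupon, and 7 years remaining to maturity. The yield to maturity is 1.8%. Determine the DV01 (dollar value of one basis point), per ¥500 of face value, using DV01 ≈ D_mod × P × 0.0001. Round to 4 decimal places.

¥0.4293

Periodic yield y = 0.018.
  t   CF        PV=CF/(1+0.018)^t    t·PV
  1        50.00        49.1159        49.1159
  2        50.00        48.2475        96.4949
  3        50.00        47.3944       142.1831
  4        50.00        46.5563       186.2254
  5        50.00        45.7331       228.6657
  6        50.00        44.9245       269.5471
  7       550.00       485.4318     3,398.0228
  Σ                    767.4036     4,370.2549
P = 767.4036; D_Mac = 5.69486 yrs; D_mod = 5.59416 yrs.
DV01 ≈ 5.59416 × 767.4036 × 0.0001 = 0.429298.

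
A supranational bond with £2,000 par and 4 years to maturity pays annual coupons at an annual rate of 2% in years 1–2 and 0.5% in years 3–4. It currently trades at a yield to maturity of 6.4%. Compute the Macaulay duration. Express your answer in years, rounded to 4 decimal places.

Periodic yield y = 0.064. Discount each cash flow and weight by its year:
  t   CF        PV=CF/(1+0.064)^t    t·PV
  1        40.00        37.5940        37.5940
  2        40.00        35.3327        70.6654
  3        10.00         8.3019        24.9056
  4     2,010.00     1,568.3015     6,273.2058
  Σ                  1,649.5300     6,406.3708
Price P = Σ PV = 1,649.5300.
Macaulay duration = Σ(t·PV) / P = 6,406.3708 / 1,649.5300 = 3.88376 years.

3.8838 years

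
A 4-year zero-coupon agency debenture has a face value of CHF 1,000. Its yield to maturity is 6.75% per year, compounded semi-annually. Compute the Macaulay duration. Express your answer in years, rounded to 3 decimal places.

A zero-coupon bond has a single cash flow at maturity, so its Macaulay duration equals its maturity: 4 years.
(Equivalently: 8 semi-annual periods ÷ 2 = 4 years.)

4.000 years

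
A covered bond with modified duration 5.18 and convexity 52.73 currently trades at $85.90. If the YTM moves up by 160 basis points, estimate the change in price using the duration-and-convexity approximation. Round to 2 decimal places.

-$6.54

Duration effect: -D_mod·Δy = -5.18 × (+0.016) = -0.082880
Convexity effect: ½·C·(Δy)² = 0.5 × 52.73 × (0.016)² = +0.00674944
ΔP/P ≈ -0.082880 + 0.00674944 = -0.07613056
ΔP ≈ 85.90 × (-0.07613056) = -6.539615104.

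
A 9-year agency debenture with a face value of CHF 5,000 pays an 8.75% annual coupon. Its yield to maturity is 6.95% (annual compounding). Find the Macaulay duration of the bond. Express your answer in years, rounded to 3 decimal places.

Periodic yield y = 0.0695. Discount each cash flow and weight by its year:
  t   CF        PV=CF/(1+0.0695)^t    t·PV
  1       437.50       409.0697       409.0697
  2       437.50       382.4868       764.9736
  3       437.50       357.6314     1,072.8943
  4       437.50       334.3912     1,337.5650
  5       437.50       312.6613     1,563.3064
  6       437.50       292.3434     1,754.0605
  7       437.50       273.3459     1,913.4212
  8       437.50       255.5829     2,044.6630
  9     5,437.50     2,970.1075    26,730.9676
  Σ                  5,587.6201    37,590.9213
Price P = Σ PV = 5,587.6201.
Macaulay duration = Σ(t·PV) / P = 37,590.9213 / 5,587.6201 = 6.72754 years.

6.728 years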